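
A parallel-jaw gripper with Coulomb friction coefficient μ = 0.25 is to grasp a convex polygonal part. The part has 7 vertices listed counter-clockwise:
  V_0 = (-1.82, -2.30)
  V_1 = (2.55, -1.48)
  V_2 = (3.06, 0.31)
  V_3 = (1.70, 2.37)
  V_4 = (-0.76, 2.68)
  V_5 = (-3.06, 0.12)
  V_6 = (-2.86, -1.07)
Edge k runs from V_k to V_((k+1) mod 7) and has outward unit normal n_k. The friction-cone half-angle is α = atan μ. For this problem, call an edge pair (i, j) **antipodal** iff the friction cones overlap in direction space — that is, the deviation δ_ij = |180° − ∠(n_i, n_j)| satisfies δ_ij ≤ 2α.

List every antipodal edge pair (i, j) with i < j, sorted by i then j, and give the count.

α = atan 0.25 = 14.04°;  2α = 28.07°
n_0 = (+0.1844, -0.9828)
n_1 = (+0.9617, -0.2740)
n_2 = (+0.8345, +0.5510)
n_3 = (+0.1250, +0.9922)
n_4 = (-0.7439, +0.6683)
n_5 = (-0.9862, -0.1657)
n_6 = (-0.7636, -0.6457)
  (0,1): δ = 116.53°  ·
  (0,2): δ = 67.20°  ·
  (0,3): δ = 17.81°  ✓
  (0,4): δ = 37.43°  ·
  (0,5): δ = 88.91°  ·
  (0,6): δ = 119.59°  ·
  (1,2): δ = 130.66°  ·
  (1,3): δ = 81.28°  ·
  (1,4): δ = 26.03°  ✓
  (1,5): δ = 25.44°  ✓
  (1,6): δ = 56.12°  ·
  (2,3): δ = 130.61°  ·
  (2,4): δ = 75.37°  ·
  (2,5): δ = 23.89°  ✓
  (2,6): δ = 6.78°  ✓
  (3,4): δ = 124.76°  ·
  (3,5): δ = 73.28°  ·
  (3,6): δ = 42.60°  ·
  (4,5): δ = 128.52°  ·
  (4,6): δ = 97.85°  ·
  (5,6): δ = 149.32°  ·
antipodal pairs: 5

count = 5; pairs: (0,3), (1,4), (1,5), (2,5), (2,6)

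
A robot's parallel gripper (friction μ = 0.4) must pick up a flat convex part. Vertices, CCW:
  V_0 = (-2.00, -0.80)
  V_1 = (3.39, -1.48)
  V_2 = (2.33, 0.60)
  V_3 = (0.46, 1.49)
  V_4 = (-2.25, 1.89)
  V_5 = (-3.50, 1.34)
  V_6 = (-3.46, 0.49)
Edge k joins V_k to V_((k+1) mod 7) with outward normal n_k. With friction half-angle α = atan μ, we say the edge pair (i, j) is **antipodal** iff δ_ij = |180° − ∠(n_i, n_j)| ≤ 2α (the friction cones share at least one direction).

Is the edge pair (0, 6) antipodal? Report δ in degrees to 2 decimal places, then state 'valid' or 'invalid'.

α = atan 0.4 = 21.80°;  2α = 43.60°
edge 0: e_0 = (+5.39, -0.68);  n_0 = (-0.1252, -0.9921)
edge 6: e_6 = (+1.46, -1.29);  n_6 = (-0.6621, -0.7494)
∠(n_0, n_6) = 34.27°
δ = |180° − 34.27°| = 145.73°
145.73° > 2α = 43.60°  →  invalid

δ = 145.73°, invalid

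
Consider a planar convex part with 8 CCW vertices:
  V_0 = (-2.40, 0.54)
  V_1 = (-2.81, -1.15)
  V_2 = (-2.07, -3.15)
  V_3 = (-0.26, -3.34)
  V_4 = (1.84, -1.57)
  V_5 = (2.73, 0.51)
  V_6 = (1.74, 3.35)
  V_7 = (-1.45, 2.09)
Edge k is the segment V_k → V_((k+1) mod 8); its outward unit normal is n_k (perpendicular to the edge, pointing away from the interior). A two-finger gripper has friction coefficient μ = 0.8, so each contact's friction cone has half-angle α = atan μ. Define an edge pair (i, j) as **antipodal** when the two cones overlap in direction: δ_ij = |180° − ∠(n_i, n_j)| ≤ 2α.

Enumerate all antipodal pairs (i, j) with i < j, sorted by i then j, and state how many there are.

count = 14; pairs: (0,3), (0,4), (0,5), (1,3), (1,4), (1,5), (2,5), (2,6), (2,7), (3,6), (3,7), (4,6), (4,7), (5,7)

α = atan 0.8 = 38.66°;  2α = 77.32°
n_0 = (-0.9718, +0.2358)
n_1 = (-0.9379, -0.3470)
n_2 = (-0.1044, -0.9945)
n_3 = (+0.6445, -0.7646)
n_4 = (+0.9194, -0.3934)
n_5 = (+0.9443, +0.3292)
n_6 = (-0.3674, +0.9301)
n_7 = (-0.8526, +0.5226)
  (0,1): δ = 146.06°  ·
  (0,2): δ = 82.36°  ·
  (0,3): δ = 36.24°  ✓
  (0,4): δ = 9.53°  ✓
  (0,5): δ = 32.85°  ✓
  (0,6): δ = 125.19°  ·
  (0,7): δ = 162.13°  ·
  (1,2): δ = 116.30°  ·
  (1,3): δ = 70.18°  ✓
  (1,4): δ = 43.47°  ✓
  (1,5): δ = 1.09°  ✓
  (1,6): δ = 91.25°  ·
  (1,7): δ = 128.19°  ·
  (2,3): δ = 133.88°  ·
  (2,4): δ = 107.17°  ·
  (2,5): δ = 64.79°  ✓
  (2,6): δ = 27.55°  ✓
  (2,7): δ = 64.49°  ✓
  (3,4): δ = 153.29°  ·
  (3,5): δ = 110.91°  ·
  (3,6): δ = 18.57°  ✓
  (3,7): δ = 18.37°  ✓
  (4,5): δ = 137.62°  ·
  (4,6): δ = 45.28°  ✓
  (4,7): δ = 8.34°  ✓
  (5,6): δ = 87.66°  ·
  (5,7): δ = 50.72°  ✓
  (6,7): δ = 143.06°  ·
antipodal pairs: 14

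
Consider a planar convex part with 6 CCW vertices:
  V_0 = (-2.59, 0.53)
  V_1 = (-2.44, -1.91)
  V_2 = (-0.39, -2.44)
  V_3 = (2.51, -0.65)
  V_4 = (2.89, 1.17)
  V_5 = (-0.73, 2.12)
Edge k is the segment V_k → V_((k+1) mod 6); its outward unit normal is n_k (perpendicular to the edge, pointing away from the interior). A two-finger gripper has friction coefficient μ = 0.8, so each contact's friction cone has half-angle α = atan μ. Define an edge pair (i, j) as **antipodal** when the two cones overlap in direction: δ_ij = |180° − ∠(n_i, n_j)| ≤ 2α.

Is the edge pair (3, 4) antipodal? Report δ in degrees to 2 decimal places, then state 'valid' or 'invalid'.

δ = 92.91°, invalid

α = atan 0.8 = 38.66°;  2α = 77.32°
edge 3: e_3 = (+0.38, +1.82);  n_3 = (+0.9789, -0.2044)
edge 4: e_4 = (-3.62, +0.95);  n_4 = (+0.2538, +0.9672)
∠(n_3, n_4) = 87.09°
δ = |180° − 87.09°| = 92.91°
92.91° > 2α = 77.32°  →  invalid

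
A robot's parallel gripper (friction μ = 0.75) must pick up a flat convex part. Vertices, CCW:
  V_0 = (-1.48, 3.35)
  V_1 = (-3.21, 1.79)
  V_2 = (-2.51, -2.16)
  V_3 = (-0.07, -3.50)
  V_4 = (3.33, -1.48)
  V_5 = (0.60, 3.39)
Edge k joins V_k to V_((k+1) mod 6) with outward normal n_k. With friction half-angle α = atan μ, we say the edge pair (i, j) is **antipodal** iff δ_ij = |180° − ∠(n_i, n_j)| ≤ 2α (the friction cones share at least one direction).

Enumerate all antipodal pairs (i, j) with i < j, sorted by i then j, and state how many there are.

α = atan 0.75 = 36.87°;  2α = 73.74°
n_0 = (-0.6697, +0.7427)
n_1 = (-0.9847, -0.1745)
n_2 = (-0.4814, -0.8765)
n_3 = (+0.5108, -0.8597)
n_4 = (+0.8723, +0.4890)
n_5 = (-0.0192, +0.9998)
  (0,1): δ = 121.99°  ·
  (0,2): δ = 70.82°  ✓
  (0,3): δ = 11.33°  ✓
  (0,4): δ = 77.23°  ·
  (0,5): δ = 139.06°  ·
  (1,2): δ = 128.82°  ·
  (1,3): δ = 69.33°  ✓
  (1,4): δ = 19.22°  ✓
  (1,5): δ = 81.05°  ·
  (2,3): δ = 120.51°  ·
  (2,4): δ = 31.95°  ✓
  (2,5): δ = 29.88°  ✓
  (3,4): δ = 91.44°  ·
  (3,5): δ = 29.61°  ✓
  (4,5): δ = 118.17°  ·
antipodal pairs: 7

count = 7; pairs: (0,2), (0,3), (1,3), (1,4), (2,4), (2,5), (3,5)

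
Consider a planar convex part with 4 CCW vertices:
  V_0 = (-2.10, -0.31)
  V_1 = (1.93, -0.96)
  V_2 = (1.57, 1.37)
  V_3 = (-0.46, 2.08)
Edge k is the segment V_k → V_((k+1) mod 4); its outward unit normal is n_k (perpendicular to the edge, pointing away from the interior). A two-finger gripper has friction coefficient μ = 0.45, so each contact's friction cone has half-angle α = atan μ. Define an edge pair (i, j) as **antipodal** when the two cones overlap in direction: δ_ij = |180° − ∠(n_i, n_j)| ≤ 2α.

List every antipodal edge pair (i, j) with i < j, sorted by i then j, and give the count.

count = 2; pairs: (0,2), (1,3)

α = atan 0.45 = 24.23°;  2α = 48.46°
n_0 = (-0.1592, -0.9872)
n_1 = (+0.9883, +0.1527)
n_2 = (+0.3301, +0.9439)
n_3 = (-0.8245, +0.5658)
  (0,1): δ = 72.05°  ·
  (0,2): δ = 10.12°  ✓
  (0,3): δ = 64.70°  ·
  (1,2): δ = 118.06°  ·
  (1,3): δ = 43.24°  ✓
  (2,3): δ = 105.18°  ·
antipodal pairs: 2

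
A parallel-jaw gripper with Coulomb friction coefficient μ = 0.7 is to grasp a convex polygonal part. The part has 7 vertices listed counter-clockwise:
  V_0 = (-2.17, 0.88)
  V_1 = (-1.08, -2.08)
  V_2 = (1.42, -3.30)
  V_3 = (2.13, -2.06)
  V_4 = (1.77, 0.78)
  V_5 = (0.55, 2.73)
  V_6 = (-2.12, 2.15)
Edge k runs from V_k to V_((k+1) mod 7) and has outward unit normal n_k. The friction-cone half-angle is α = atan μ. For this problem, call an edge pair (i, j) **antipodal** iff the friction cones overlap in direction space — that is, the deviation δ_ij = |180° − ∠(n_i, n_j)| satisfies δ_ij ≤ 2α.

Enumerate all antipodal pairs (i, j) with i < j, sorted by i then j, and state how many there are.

α = atan 0.7 = 34.99°;  2α = 69.98°
n_0 = (-0.9384, -0.3456)
n_1 = (-0.4386, -0.8987)
n_2 = (+0.8678, -0.4969)
n_3 = (+0.9921, +0.1258)
n_4 = (+0.8478, +0.5304)
n_5 = (-0.2123, +0.9772)
n_6 = (-0.9992, +0.0393)
  (0,1): δ = 136.23°  ·
  (0,2): δ = 50.01°  ✓
  (0,3): δ = 12.99°  ✓
  (0,4): δ = 11.82°  ✓
  (0,5): δ = 82.04°  ·
  (0,6): δ = 157.53°  ·
  (1,2): δ = 93.78°  ·
  (1,3): δ = 56.76°  ✓
  (1,4): δ = 31.96°  ✓
  (1,5): δ = 38.27°  ✓
  (1,6): δ = 113.76°  ·
  (2,3): δ = 142.98°  ·
  (2,4): δ = 118.17°  ·
  (2,5): δ = 47.95°  ✓
  (2,6): δ = 27.54°  ✓
  (3,4): δ = 155.19°  ·
  (3,5): δ = 84.97°  ·
  (3,6): δ = 9.48°  ✓
  (4,5): δ = 109.78°  ·
  (4,6): δ = 34.29°  ✓
  (5,6): δ = 104.51°  ·
antipodal pairs: 10

count = 10; pairs: (0,2), (0,3), (0,4), (1,3), (1,4), (1,5), (2,5), (2,6), (3,6), (4,6)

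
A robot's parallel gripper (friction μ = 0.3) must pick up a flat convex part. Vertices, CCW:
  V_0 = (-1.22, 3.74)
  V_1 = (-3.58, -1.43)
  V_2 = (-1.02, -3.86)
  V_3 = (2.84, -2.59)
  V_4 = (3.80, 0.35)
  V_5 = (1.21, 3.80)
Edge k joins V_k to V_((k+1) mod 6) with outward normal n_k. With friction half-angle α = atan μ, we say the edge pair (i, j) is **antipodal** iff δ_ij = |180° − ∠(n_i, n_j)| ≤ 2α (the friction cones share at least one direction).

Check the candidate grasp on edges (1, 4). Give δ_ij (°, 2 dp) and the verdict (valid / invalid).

α = atan 0.3 = 16.70°;  2α = 33.40°
edge 1: e_1 = (+2.56, -2.43);  n_1 = (-0.6885, -0.7253)
edge 4: e_4 = (-2.59, +3.45);  n_4 = (+0.7997, +0.6004)
∠(n_1, n_4) = 170.40°
δ = |180° − 170.40°| = 9.60°
9.60° ≤ 2α = 33.40°  →  valid

δ = 9.60°, valid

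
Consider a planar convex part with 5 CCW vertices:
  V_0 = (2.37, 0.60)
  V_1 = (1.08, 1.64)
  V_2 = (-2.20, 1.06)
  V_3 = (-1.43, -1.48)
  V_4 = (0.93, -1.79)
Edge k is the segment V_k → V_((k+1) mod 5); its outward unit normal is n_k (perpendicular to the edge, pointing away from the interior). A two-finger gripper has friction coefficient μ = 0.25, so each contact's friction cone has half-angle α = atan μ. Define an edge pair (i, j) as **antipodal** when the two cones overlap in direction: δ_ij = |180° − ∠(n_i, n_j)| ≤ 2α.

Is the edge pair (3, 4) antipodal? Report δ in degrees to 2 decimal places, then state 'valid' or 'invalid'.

α = atan 0.25 = 14.04°;  2α = 28.07°
edge 3: e_3 = (+2.36, -0.31);  n_3 = (-0.1302, -0.9915)
edge 4: e_4 = (+1.44, +2.39);  n_4 = (+0.8565, -0.5161)
∠(n_3, n_4) = 66.41°
δ = |180° − 66.41°| = 113.59°
113.59° > 2α = 28.07°  →  invalid

δ = 113.59°, invalid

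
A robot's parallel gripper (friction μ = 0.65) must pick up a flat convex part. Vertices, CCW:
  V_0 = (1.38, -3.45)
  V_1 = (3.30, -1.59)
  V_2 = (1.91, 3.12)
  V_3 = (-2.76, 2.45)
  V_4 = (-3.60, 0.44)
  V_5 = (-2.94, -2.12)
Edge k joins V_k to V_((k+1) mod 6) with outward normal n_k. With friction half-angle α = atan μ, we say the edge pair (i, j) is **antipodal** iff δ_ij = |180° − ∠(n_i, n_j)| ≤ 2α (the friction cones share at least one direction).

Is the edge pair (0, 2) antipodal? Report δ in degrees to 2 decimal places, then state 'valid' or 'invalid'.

δ = 35.93°, valid

α = atan 0.65 = 33.02°;  2α = 66.05°
edge 0: e_0 = (+1.92, +1.86);  n_0 = (+0.6958, -0.7182)
edge 2: e_2 = (-4.67, -0.67);  n_2 = (-0.1420, +0.9899)
∠(n_0, n_2) = 144.07°
δ = |180° − 144.07°| = 35.93°
35.93° ≤ 2α = 66.05°  →  valid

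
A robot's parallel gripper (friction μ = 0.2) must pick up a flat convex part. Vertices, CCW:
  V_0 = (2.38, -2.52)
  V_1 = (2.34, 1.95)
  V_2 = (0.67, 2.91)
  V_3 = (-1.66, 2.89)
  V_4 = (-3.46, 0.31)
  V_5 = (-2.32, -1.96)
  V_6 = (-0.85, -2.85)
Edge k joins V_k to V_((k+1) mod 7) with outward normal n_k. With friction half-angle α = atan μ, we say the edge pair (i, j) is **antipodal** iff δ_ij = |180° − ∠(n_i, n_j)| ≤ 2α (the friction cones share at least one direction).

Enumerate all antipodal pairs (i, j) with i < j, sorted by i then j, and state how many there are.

count = 2; pairs: (1,5), (2,6)

α = atan 0.2 = 11.31°;  2α = 22.62°
n_0 = (+1.0000, +0.0089)
n_1 = (+0.4984, +0.8670)
n_2 = (-0.0086, +1.0000)
n_3 = (-0.8201, +0.5722)
n_4 = (-0.8936, -0.4488)
n_5 = (-0.5179, -0.8554)
n_6 = (+0.1016, -0.9948)
  (0,1): δ = 120.41°  ·
  (0,2): δ = 90.02°  ·
  (0,3): δ = 35.42°  ·
  (0,4): δ = 26.15°  ·
  (0,5): δ = 58.29°  ·
  (0,6): δ = 95.32°  ·
  (1,2): δ = 149.62°  ·
  (1,3): δ = 95.01°  ·
  (1,4): δ = 33.44°  ·
  (1,5): δ = 1.30°  ✓
  (1,6): δ = 35.73°  ·
  (2,3): δ = 125.39°  ·
  (2,4): δ = 63.83°  ·
  (2,5): δ = 31.68°  ·
  (2,6): δ = 5.34°  ✓
  (3,4): δ = 118.43°  ·
  (3,5): δ = 86.29°  ·
  (3,6): δ = 49.26°  ·
  (4,5): δ = 147.86°  ·
  (4,6): δ = 110.83°  ·
  (5,6): δ = 142.97°  ·
antipodal pairs: 2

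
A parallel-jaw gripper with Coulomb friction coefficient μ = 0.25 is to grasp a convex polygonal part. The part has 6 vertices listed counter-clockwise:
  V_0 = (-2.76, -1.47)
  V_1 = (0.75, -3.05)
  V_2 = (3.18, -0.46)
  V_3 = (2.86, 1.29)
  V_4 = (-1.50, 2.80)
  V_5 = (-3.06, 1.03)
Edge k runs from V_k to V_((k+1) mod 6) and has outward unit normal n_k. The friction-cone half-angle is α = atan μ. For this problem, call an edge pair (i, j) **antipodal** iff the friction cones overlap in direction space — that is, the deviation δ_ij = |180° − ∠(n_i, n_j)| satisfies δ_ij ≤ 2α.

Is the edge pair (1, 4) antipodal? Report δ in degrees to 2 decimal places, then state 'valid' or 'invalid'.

α = atan 0.25 = 14.04°;  2α = 28.07°
edge 1: e_1 = (+2.43, +2.59);  n_1 = (+0.7293, -0.6842)
edge 4: e_4 = (-1.56, -1.77);  n_4 = (-0.7502, +0.6612)
∠(n_1, n_4) = 178.22°
δ = |180° − 178.22°| = 1.78°
1.78° ≤ 2α = 28.07°  →  valid

δ = 1.78°, valid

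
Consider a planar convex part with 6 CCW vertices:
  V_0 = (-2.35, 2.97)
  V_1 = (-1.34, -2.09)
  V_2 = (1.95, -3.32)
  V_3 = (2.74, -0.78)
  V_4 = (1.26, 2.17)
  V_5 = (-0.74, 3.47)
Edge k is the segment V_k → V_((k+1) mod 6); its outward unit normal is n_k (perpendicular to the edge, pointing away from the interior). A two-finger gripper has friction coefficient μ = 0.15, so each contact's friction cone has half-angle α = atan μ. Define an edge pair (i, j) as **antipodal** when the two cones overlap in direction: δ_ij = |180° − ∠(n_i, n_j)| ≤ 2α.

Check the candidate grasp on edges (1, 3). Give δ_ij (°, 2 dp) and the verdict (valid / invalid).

α = atan 0.15 = 8.53°;  2α = 17.06°
edge 1: e_1 = (+3.29, -1.23);  n_1 = (-0.3502, -0.9367)
edge 3: e_3 = (-1.48, +2.95);  n_3 = (+0.8938, +0.4484)
∠(n_1, n_3) = 137.14°
δ = |180° − 137.14°| = 42.86°
42.86° > 2α = 17.06°  →  invalid

δ = 42.86°, invalid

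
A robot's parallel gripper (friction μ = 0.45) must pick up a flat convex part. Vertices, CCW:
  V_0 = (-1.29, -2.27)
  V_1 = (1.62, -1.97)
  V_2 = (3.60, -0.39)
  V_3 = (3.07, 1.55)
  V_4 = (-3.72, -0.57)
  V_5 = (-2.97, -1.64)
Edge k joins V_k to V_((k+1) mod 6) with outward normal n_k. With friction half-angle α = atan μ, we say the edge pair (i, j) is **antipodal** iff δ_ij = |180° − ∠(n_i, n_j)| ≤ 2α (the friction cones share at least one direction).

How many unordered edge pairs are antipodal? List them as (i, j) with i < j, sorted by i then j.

count = 4; pairs: (0,3), (1,3), (2,4), (3,5)

α = atan 0.45 = 24.23°;  2α = 48.46°
n_0 = (+0.1025, -0.9947)
n_1 = (+0.6237, -0.7816)
n_2 = (+0.9646, +0.2635)
n_3 = (-0.2980, +0.9546)
n_4 = (-0.8189, -0.5740)
n_5 = (-0.3511, -0.9363)
  (0,1): δ = 147.30°  ·
  (0,2): δ = 80.61°  ·
  (0,3): δ = 11.45°  ✓
  (0,4): δ = 119.14°  ·
  (0,5): δ = 153.56°  ·
  (1,2): δ = 113.31°  ·
  (1,3): δ = 21.25°  ✓
  (1,4): δ = 86.44°  ·
  (1,5): δ = 120.85°  ·
  (2,3): δ = 87.94°  ·
  (2,4): δ = 19.75°  ✓
  (2,5): δ = 54.16°  ·
  (3,4): δ = 72.31°  ·
  (3,5): δ = 37.90°  ✓
  (4,5): δ = 145.58°  ·
antipodal pairs: 4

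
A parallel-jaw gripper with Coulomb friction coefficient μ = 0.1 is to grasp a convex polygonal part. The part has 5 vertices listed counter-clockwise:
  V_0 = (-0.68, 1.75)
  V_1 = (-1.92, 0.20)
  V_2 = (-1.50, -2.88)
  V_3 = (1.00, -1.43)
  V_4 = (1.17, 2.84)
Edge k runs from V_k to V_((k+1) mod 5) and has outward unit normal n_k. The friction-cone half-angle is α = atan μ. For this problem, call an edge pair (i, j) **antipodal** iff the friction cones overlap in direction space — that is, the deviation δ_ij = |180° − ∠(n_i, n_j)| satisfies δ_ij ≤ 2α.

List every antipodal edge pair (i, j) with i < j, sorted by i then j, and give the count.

α = atan 0.1 = 5.71°;  2α = 11.42°
n_0 = (-0.7809, +0.6247)
n_1 = (-0.9908, -0.1351)
n_2 = (+0.5017, -0.8650)
n_3 = (+0.9992, -0.0398)
n_4 = (-0.5076, +0.8616)
  (0,1): δ = 133.58°  ·
  (0,2): δ = 21.23°  ·
  (0,3): δ = 36.38°  ·
  (0,4): δ = 159.17°  ·
  (1,2): δ = 67.65°  ·
  (1,3): δ = 10.05°  ✓
  (1,4): δ = 112.74°  ·
  (2,3): δ = 122.39°  ·
  (2,4): δ = 0.39°  ✓
  (3,4): δ = 57.21°  ·
antipodal pairs: 2

count = 2; pairs: (1,3), (2,4)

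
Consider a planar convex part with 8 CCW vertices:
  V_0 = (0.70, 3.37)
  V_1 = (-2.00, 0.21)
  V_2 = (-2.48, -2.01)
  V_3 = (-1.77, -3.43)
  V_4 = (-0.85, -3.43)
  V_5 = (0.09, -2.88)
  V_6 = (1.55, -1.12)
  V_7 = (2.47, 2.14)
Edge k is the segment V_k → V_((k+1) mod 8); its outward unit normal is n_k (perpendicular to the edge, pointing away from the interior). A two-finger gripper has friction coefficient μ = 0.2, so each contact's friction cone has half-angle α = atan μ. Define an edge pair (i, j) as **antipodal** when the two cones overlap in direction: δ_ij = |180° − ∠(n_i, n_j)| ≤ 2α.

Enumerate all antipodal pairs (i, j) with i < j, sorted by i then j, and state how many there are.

count = 3; pairs: (0,4), (0,5), (1,6)

α = atan 0.2 = 11.31°;  2α = 22.62°
n_0 = (-0.7603, +0.6496)
n_1 = (-0.9774, +0.2113)
n_2 = (-0.8944, -0.4472)
n_3 = (+0.0000, -1.0000)
n_4 = (+0.5050, -0.8631)
n_5 = (+0.7697, -0.6385)
n_6 = (+0.9624, -0.2716)
n_7 = (+0.5707, +0.8212)
  (0,1): δ = 151.69°  ·
  (0,2): δ = 112.92°  ·
  (0,3): δ = 49.49°  ·
  (0,4): δ = 19.16°  ✓
  (0,5): δ = 0.83°  ✓
  (0,6): δ = 24.75°  ·
  (0,7): δ = 95.72°  ·
  (1,2): δ = 141.23°  ·
  (1,3): δ = 77.80°  ·
  (1,4): δ = 47.47°  ·
  (1,5): δ = 27.48°  ·
  (1,6): δ = 3.56°  ✓
  (1,7): δ = 67.40°  ·
  (2,3): δ = 116.57°  ·
  (2,4): δ = 86.23°  ·
  (2,5): δ = 66.24°  ·
  (2,6): δ = 42.32°  ·
  (2,7): δ = 28.64°  ·
  (3,4): δ = 149.67°  ·
  (3,5): δ = 129.68°  ·
  (3,6): δ = 105.76°  ·
  (3,7): δ = 34.80°  ·
  (4,5): δ = 160.01°  ·
  (4,6): δ = 136.09°  ·
  (4,7): δ = 65.13°  ·
  (5,6): δ = 156.08°  ·
  (5,7): δ = 85.12°  ·
  (6,7): δ = 109.04°  ·
antipodal pairs: 3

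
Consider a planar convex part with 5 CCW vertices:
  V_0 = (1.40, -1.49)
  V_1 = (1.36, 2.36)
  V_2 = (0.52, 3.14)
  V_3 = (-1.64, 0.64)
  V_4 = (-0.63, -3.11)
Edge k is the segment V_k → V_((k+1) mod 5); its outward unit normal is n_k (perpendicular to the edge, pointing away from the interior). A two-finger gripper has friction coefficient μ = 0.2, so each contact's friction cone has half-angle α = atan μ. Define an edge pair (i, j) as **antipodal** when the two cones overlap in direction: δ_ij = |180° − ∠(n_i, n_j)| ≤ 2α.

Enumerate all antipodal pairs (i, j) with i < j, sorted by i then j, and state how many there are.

α = atan 0.2 = 11.31°;  2α = 22.62°
n_0 = (+0.9999, +0.0104)
n_1 = (+0.6805, +0.7328)
n_2 = (-0.7567, +0.6538)
n_3 = (-0.9656, -0.2601)
n_4 = (+0.6238, -0.7816)
  (0,1): δ = 133.47°  ·
  (0,2): δ = 41.42°  ·
  (0,3): δ = 14.48°  ✓
  (0,4): δ = 128.00°  ·
  (1,2): δ = 87.95°  ·
  (1,3): δ = 32.05°  ·
  (1,4): δ = 81.47°  ·
  (2,3): δ = 124.10°  ·
  (2,4): δ = 10.58°  ✓
  (3,4): δ = 66.48°  ·
antipodal pairs: 2

count = 2; pairs: (0,3), (2,4)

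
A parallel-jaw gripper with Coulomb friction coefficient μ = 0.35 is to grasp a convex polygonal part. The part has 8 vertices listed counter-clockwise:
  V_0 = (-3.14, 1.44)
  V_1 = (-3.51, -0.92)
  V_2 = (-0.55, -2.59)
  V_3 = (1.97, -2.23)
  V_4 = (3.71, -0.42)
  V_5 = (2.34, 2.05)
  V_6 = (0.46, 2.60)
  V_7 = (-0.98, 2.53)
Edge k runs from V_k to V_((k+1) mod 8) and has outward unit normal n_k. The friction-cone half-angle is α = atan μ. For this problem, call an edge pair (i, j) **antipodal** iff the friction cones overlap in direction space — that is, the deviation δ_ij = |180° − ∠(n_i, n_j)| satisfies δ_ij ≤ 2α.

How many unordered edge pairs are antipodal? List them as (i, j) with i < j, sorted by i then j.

α = atan 0.35 = 19.29°;  2α = 38.58°
n_0 = (-0.9879, +0.1549)
n_1 = (-0.4914, -0.8709)
n_2 = (+0.1414, -0.9899)
n_3 = (+0.7209, -0.6930)
n_4 = (+0.8745, +0.4850)
n_5 = (+0.2808, +0.9598)
n_6 = (-0.0486, +0.9988)
n_7 = (-0.4505, +0.8928)
  (0,1): δ = 110.52°  ·
  (0,2): δ = 72.96°  ·
  (0,3): δ = 34.96°  ✓
  (0,4): δ = 37.93°  ✓
  (0,5): δ = 82.60°  ·
  (0,6): δ = 101.69°  ·
  (0,7): δ = 125.69°  ·
  (1,2): δ = 142.44°  ·
  (1,3): δ = 104.44°  ·
  (1,4): δ = 31.55°  ✓
  (1,5): δ = 13.12°  ✓
  (1,6): δ = 32.21°  ✓
  (1,7): δ = 56.21°  ·
  (2,3): δ = 142.00°  ·
  (2,4): δ = 69.11°  ·
  (2,5): δ = 24.44°  ✓
  (2,6): δ = 5.35°  ✓
  (2,7): δ = 18.65°  ✓
  (3,4): δ = 107.11°  ·
  (3,5): δ = 62.44°  ·
  (3,6): δ = 43.35°  ·
  (3,7): δ = 19.35°  ✓
  (4,5): δ = 135.32°  ·
  (4,6): δ = 116.23°  ·
  (4,7): δ = 92.24°  ·
  (5,6): δ = 160.91°  ·
  (5,7): δ = 136.92°  ·
  (6,7): δ = 156.01°  ·
antipodal pairs: 9

count = 9; pairs: (0,3), (0,4), (1,4), (1,5), (1,6), (2,5), (2,6), (2,7), (3,7)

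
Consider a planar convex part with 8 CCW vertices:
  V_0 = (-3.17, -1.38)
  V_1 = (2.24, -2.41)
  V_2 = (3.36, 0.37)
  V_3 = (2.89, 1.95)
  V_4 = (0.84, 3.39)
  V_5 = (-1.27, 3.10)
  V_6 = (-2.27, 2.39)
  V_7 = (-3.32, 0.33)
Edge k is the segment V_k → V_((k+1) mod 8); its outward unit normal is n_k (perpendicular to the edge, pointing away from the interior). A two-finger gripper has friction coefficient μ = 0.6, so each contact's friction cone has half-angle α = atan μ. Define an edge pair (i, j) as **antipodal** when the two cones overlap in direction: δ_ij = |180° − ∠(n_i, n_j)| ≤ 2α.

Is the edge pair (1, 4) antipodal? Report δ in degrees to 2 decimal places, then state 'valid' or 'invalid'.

δ = 60.23°, valid

α = atan 0.6 = 30.96°;  2α = 61.93°
edge 1: e_1 = (+1.12, +2.78);  n_1 = (+0.9276, -0.3737)
edge 4: e_4 = (-2.11, -0.29);  n_4 = (-0.1362, +0.9907)
∠(n_1, n_4) = 119.77°
δ = |180° − 119.77°| = 60.23°
60.23° ≤ 2α = 61.93°  →  valid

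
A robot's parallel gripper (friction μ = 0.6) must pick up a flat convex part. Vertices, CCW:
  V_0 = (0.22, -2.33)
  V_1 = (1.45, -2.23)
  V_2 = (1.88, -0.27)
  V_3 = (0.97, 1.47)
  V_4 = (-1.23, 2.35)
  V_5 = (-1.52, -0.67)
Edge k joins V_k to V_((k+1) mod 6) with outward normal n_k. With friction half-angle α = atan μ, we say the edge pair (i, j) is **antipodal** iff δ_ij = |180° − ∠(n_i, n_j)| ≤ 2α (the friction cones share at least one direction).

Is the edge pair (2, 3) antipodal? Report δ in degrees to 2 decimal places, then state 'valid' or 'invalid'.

δ = 139.41°, invalid

α = atan 0.6 = 30.96°;  2α = 61.93°
edge 2: e_2 = (-0.91, +1.74);  n_2 = (+0.8861, +0.4634)
edge 3: e_3 = (-2.20, +0.88);  n_3 = (+0.3714, +0.9285)
∠(n_2, n_3) = 40.59°
δ = |180° − 40.59°| = 139.41°
139.41° > 2α = 61.93°  →  invalid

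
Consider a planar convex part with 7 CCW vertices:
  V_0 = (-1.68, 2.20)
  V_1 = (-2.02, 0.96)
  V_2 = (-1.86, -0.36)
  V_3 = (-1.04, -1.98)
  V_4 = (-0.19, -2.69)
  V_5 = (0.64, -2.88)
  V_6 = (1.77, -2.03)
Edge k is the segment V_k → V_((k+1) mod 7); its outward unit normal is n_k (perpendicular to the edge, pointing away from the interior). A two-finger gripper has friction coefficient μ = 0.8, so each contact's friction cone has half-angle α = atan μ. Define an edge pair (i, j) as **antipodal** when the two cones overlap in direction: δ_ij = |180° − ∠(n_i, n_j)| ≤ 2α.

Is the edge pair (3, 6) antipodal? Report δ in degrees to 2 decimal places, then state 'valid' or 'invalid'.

α = atan 0.8 = 38.66°;  2α = 77.32°
edge 3: e_3 = (+0.85, -0.71);  n_3 = (-0.6411, -0.7675)
edge 6: e_6 = (-3.45, +4.23);  n_6 = (+0.7749, +0.6320)
∠(n_3, n_6) = 169.07°
δ = |180° − 169.07°| = 10.93°
10.93° ≤ 2α = 77.32°  →  valid

δ = 10.93°, valid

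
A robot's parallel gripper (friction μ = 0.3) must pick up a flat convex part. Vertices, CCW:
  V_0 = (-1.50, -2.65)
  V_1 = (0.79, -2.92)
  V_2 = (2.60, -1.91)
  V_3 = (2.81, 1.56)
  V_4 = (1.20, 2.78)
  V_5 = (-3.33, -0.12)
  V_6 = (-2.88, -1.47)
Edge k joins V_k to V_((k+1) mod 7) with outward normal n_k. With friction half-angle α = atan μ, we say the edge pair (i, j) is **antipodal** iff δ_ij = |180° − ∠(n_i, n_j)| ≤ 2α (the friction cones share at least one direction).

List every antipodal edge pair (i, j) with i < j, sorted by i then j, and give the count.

count = 4; pairs: (0,3), (1,4), (2,5), (3,6)

α = atan 0.3 = 16.70°;  2α = 33.40°
n_0 = (-0.1171, -0.9931)
n_1 = (+0.4873, -0.8732)
n_2 = (+0.9982, -0.0604)
n_3 = (+0.6040, +0.7970)
n_4 = (-0.5392, +0.8422)
n_5 = (-0.9487, -0.3162)
n_6 = (-0.6499, -0.7600)
  (0,1): δ = 144.11°  ·
  (0,2): δ = 86.74°  ·
  (0,3): δ = 30.43°  ✓
  (0,4): δ = 39.35°  ·
  (0,5): δ = 115.16°  ·
  (0,6): δ = 146.19°  ·
  (1,2): δ = 122.63°  ·
  (1,3): δ = 66.32°  ·
  (1,4): δ = 3.46°  ✓
  (1,5): δ = 79.27°  ·
  (1,6): δ = 110.31°  ·
  (2,3): δ = 123.69°  ·
  (2,4): δ = 53.91°  ·
  (2,5): δ = 21.90°  ✓
  (2,6): δ = 52.93°  ·
  (3,4): δ = 110.22°  ·
  (3,5): δ = 34.41°  ·
  (3,6): δ = 3.38°  ✓
  (4,5): δ = 104.19°  ·
  (4,6): δ = 73.16°  ·
  (5,6): δ = 148.97°  ·
antipodal pairs: 4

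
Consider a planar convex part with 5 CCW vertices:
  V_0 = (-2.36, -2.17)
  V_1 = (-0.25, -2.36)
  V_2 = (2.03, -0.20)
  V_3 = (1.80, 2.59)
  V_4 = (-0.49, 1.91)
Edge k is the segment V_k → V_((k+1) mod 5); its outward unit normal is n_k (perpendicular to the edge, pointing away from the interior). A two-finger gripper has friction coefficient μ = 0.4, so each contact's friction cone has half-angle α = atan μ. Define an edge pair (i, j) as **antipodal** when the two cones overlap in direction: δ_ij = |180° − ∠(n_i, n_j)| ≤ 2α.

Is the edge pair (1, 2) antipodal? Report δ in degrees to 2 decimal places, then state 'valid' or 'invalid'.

α = atan 0.4 = 21.80°;  2α = 43.60°
edge 1: e_1 = (+2.28, +2.16);  n_1 = (+0.6877, -0.7260)
edge 2: e_2 = (-0.23, +2.79);  n_2 = (+0.9966, +0.0822)
∠(n_1, n_2) = 51.26°
δ = |180° − 51.26°| = 128.74°
128.74° > 2α = 43.60°  →  invalid

δ = 128.74°, invalid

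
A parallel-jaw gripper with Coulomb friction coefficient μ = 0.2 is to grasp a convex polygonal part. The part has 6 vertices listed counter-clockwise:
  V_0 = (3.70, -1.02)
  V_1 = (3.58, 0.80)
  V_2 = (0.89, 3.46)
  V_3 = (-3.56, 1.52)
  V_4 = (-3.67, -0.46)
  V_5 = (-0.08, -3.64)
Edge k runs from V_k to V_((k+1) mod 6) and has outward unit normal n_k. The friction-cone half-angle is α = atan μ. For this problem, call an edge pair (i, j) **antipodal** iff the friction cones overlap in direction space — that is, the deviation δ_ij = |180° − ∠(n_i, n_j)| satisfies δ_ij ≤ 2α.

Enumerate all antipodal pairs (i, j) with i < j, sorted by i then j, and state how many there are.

α = atan 0.2 = 11.31°;  2α = 22.62°
n_0 = (+0.9978, +0.0658)
n_1 = (+0.7031, +0.7111)
n_2 = (-0.3996, +0.9167)
n_3 = (-0.9985, +0.0555)
n_4 = (-0.6631, -0.7486)
n_5 = (+0.5697, -0.8219)
  (0,1): δ = 138.45°  ·
  (0,2): δ = 70.22°  ·
  (0,3): δ = 6.95°  ✓
  (0,4): δ = 44.69°  ·
  (0,5): δ = 120.95°  ·
  (1,2): δ = 111.77°  ·
  (1,3): δ = 48.50°  ·
  (1,4): δ = 3.14°  ✓
  (1,5): δ = 79.41°  ·
  (2,3): δ = 116.73°  ·
  (2,4): δ = 65.09°  ·
  (2,5): δ = 11.17°  ✓
  (3,4): δ = 128.35°  ·
  (3,5): δ = 52.09°  ·
  (4,5): δ = 103.74°  ·
antipodal pairs: 3

count = 3; pairs: (0,3), (1,4), (2,5)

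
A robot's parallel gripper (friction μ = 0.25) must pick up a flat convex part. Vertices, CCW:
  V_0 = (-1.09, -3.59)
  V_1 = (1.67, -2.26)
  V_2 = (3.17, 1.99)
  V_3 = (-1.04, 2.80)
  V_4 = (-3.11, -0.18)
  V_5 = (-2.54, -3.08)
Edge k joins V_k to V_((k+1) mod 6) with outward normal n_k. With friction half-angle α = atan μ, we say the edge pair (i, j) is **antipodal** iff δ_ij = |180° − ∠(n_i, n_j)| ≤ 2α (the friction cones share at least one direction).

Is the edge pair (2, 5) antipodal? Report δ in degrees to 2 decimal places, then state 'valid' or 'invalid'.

α = atan 0.25 = 14.04°;  2α = 28.07°
edge 2: e_2 = (-4.21, +0.81);  n_2 = (+0.1889, +0.9820)
edge 5: e_5 = (+1.45, -0.51);  n_5 = (-0.3318, -0.9434)
∠(n_2, n_5) = 171.51°
δ = |180° − 171.51°| = 8.49°
8.49° ≤ 2α = 28.07°  →  valid

δ = 8.49°, valid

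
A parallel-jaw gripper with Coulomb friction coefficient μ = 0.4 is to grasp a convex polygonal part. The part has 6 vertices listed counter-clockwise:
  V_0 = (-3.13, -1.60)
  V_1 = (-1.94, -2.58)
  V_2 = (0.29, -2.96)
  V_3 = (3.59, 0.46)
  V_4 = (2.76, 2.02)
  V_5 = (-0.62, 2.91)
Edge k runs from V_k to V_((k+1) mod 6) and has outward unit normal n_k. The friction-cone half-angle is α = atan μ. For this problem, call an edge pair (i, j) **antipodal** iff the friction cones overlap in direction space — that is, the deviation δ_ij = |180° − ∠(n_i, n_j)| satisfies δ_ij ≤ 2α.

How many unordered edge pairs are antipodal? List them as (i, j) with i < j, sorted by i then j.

count = 4; pairs: (0,3), (0,4), (1,4), (2,5)

α = atan 0.4 = 21.80°;  2α = 43.60°
n_0 = (-0.6357, -0.7719)
n_1 = (-0.1680, -0.9858)
n_2 = (+0.7196, -0.6944)
n_3 = (+0.8828, +0.4697)
n_4 = (+0.2546, +0.9670)
n_5 = (-0.8738, +0.4863)
  (0,1): δ = 150.20°  ·
  (0,2): δ = 94.50°  ·
  (0,3): δ = 22.51°  ✓
  (0,4): δ = 24.72°  ✓
  (0,5): δ = 100.37°  ·
  (1,2): δ = 124.31°  ·
  (1,3): δ = 52.31°  ·
  (1,4): δ = 5.08°  ✓
  (1,5): δ = 70.57°  ·
  (2,3): δ = 108.01°  ·
  (2,4): δ = 60.77°  ·
  (2,5): δ = 14.88°  ✓
  (3,4): δ = 132.77°  ·
  (3,5): δ = 57.11°  ·
  (4,5): δ = 104.35°  ·
antipodal pairs: 4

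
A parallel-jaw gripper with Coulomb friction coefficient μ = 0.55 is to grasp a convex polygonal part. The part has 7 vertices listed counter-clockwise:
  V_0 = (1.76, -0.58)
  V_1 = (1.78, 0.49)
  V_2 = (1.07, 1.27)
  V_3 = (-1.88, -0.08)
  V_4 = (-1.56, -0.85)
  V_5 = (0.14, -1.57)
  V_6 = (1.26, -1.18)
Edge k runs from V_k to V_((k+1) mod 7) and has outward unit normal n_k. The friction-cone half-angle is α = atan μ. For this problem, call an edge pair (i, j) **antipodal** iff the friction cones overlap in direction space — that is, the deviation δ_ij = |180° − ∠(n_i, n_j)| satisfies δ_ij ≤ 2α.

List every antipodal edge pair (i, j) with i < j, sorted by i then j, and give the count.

count = 6; pairs: (0,3), (1,3), (1,4), (2,4), (2,5), (2,6)

α = atan 0.55 = 28.81°;  2α = 57.62°
n_0 = (+0.9998, -0.0187)
n_1 = (+0.7395, +0.6731)
n_2 = (-0.4161, +0.9093)
n_3 = (-0.9234, -0.3838)
n_4 = (-0.3900, -0.9208)
n_5 = (+0.3288, -0.9444)
n_6 = (+0.7682, -0.6402)
  (0,1): δ = 136.62°  ·
  (0,2): δ = 64.34°  ·
  (0,3): δ = 23.64°  ✓
  (0,4): δ = 68.12°  ·
  (0,5): δ = 110.27°  ·
  (0,6): δ = 141.27°  ·
  (1,2): δ = 107.72°  ·
  (1,3): δ = 19.74°  ✓
  (1,4): δ = 24.74°  ✓
  (1,5): δ = 66.89°  ·
  (1,6): δ = 97.88°  ·
  (2,3): δ = 92.02°  ·
  (2,4): δ = 47.54°  ✓
  (2,5): δ = 5.39°  ✓
  (2,6): δ = 25.60°  ✓
  (3,4): δ = 135.52°  ·
  (3,5): δ = 93.37°  ·
  (3,6): δ = 62.37°  ·
  (4,5): δ = 137.85°  ·
  (4,6): δ = 106.85°  ·
  (5,6): δ = 149.00°  ·
antipodal pairs: 6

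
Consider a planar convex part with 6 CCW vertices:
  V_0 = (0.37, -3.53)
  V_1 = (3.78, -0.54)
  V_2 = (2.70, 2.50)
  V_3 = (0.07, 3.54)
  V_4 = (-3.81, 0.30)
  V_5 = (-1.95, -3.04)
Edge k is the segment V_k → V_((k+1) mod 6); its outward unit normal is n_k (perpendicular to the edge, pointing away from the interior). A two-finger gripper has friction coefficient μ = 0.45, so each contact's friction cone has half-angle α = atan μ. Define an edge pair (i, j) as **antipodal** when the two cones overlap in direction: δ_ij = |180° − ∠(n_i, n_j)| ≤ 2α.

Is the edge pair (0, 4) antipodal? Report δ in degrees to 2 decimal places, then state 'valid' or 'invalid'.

δ = 77.87°, invalid

α = atan 0.45 = 24.23°;  2α = 48.46°
edge 0: e_0 = (+3.41, +2.99);  n_0 = (+0.6593, -0.7519)
edge 4: e_4 = (+1.86, -3.34);  n_4 = (-0.8737, -0.4865)
∠(n_0, n_4) = 102.13°
δ = |180° − 102.13°| = 77.87°
77.87° > 2α = 48.46°  →  invalid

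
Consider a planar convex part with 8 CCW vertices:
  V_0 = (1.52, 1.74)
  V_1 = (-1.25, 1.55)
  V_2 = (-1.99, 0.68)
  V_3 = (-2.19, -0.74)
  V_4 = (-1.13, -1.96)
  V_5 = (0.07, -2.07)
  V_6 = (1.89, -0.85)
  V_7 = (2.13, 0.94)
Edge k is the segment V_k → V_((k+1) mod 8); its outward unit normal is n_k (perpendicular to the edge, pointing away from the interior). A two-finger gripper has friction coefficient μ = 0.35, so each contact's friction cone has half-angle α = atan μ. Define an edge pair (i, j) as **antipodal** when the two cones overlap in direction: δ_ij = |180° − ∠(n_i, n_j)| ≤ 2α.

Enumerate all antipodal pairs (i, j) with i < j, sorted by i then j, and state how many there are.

α = atan 0.35 = 19.29°;  2α = 38.58°
n_0 = (-0.0684, +0.9977)
n_1 = (-0.7617, +0.6479)
n_2 = (-0.9902, +0.1395)
n_3 = (-0.7549, -0.6559)
n_4 = (-0.0913, -0.9958)
n_5 = (+0.5568, -0.8306)
n_6 = (+0.9911, -0.1329)
n_7 = (+0.7952, +0.6063)
  (0,1): δ = 134.31°  ·
  (0,2): δ = 101.94°  ·
  (0,3): δ = 52.94°  ·
  (0,4): δ = 9.16°  ✓
  (0,5): δ = 29.91°  ✓
  (0,6): δ = 78.44°  ·
  (0,7): δ = 123.40°  ·
  (1,2): δ = 147.63°  ·
  (1,3): δ = 98.63°  ·
  (1,4): δ = 54.85°  ·
  (1,5): δ = 15.78°  ✓
  (1,6): δ = 32.75°  ✓
  (1,7): δ = 77.71°  ·
  (2,3): δ = 131.00°  ·
  (2,4): δ = 87.22°  ·
  (2,5): δ = 48.15°  ·
  (2,6): δ = 0.38°  ✓
  (2,7): δ = 45.34°  ·
  (3,4): δ = 136.22°  ·
  (3,5): δ = 97.15°  ·
  (3,6): δ = 48.62°  ·
  (3,7): δ = 3.66°  ✓
  (4,5): δ = 140.93°  ·
  (4,6): δ = 92.40°  ·
  (4,7): δ = 47.44°  ·
  (5,6): δ = 131.47°  ·
  (5,7): δ = 86.51°  ·
  (6,7): δ = 135.04°  ·
antipodal pairs: 6

count = 6; pairs: (0,4), (0,5), (1,5), (1,6), (2,6), (3,7)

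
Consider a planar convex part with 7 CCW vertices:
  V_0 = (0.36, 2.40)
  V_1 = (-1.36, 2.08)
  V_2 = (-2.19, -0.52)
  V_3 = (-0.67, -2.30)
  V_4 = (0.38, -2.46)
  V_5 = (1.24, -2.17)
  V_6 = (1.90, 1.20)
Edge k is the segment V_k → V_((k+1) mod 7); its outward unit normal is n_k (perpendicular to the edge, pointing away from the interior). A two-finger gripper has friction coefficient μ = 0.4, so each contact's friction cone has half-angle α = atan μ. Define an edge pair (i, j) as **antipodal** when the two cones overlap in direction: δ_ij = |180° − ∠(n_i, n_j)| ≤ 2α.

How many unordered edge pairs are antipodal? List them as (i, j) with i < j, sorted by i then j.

count = 5; pairs: (0,3), (0,4), (1,5), (2,6), (3,6)

α = atan 0.4 = 21.80°;  2α = 43.60°
n_0 = (-0.1829, +0.9831)
n_1 = (-0.9526, +0.3041)
n_2 = (-0.7605, -0.6494)
n_3 = (-0.1506, -0.9886)
n_4 = (+0.3195, -0.9476)
n_5 = (+0.9814, -0.1922)
n_6 = (+0.6146, +0.7888)
  (0,1): δ = 118.24°  ·
  (0,2): δ = 60.04°  ·
  (0,3): δ = 19.20°  ✓
  (0,4): δ = 8.10°  ✓
  (0,5): δ = 68.38°  ·
  (0,6): δ = 131.53°  ·
  (1,2): δ = 121.80°  ·
  (1,3): δ = 80.96°  ·
  (1,4): δ = 53.66°  ·
  (1,5): δ = 6.62°  ✓
  (1,6): δ = 69.78°  ·
  (2,3): δ = 139.16°  ·
  (2,4): δ = 111.86°  ·
  (2,5): δ = 51.58°  ·
  (2,6): δ = 11.58°  ✓
  (3,4): δ = 152.70°  ·
  (3,5): δ = 92.42°  ·
  (3,6): δ = 29.26°  ✓
  (4,5): δ = 119.72°  ·
  (4,6): δ = 56.56°  ·
  (5,6): δ = 116.85°  ·
antipodal pairs: 5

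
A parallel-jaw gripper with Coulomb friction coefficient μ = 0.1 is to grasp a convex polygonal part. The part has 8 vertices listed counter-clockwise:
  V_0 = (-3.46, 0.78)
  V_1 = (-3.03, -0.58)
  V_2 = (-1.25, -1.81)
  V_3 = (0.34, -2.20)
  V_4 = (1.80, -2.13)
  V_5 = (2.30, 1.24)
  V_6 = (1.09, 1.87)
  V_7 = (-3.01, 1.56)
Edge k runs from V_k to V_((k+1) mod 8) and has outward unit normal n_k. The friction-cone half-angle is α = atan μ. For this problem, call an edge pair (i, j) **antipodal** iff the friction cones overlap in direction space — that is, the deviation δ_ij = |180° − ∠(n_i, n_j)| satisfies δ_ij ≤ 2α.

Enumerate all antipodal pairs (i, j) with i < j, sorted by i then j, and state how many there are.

count = 2; pairs: (1,5), (3,6)

α = atan 0.1 = 5.71°;  2α = 11.42°
n_0 = (-0.9535, -0.3015)
n_1 = (-0.5685, -0.8227)
n_2 = (-0.2382, -0.9712)
n_3 = (+0.0479, -0.9989)
n_4 = (+0.9892, -0.1468)
n_5 = (+0.4618, +0.8870)
n_6 = (-0.0754, +0.9972)
n_7 = (-0.8662, +0.4997)
  (0,1): δ = 142.19°  ·
  (0,2): δ = 121.33°  ·
  (0,3): δ = 104.80°  ·
  (0,4): δ = 25.99°  ·
  (0,5): δ = 44.95°  ·
  (0,6): δ = 76.78°  ·
  (0,7): δ = 132.47°  ·
  (1,2): δ = 159.14°  ·
  (1,3): δ = 142.61°  ·
  (1,4): δ = 63.79°  ·
  (1,5): δ = 7.14°  ✓
  (1,6): δ = 38.97°  ·
  (1,7): δ = 94.66°  ·
  (2,3): δ = 163.47°  ·
  (2,4): δ = 84.66°  ·
  (2,5): δ = 13.72°  ·
  (2,6): δ = 18.11°  ·
  (2,7): δ = 73.80°  ·
  (3,4): δ = 101.18°  ·
  (3,5): δ = 30.25°  ·
  (3,6): δ = 1.58°  ✓
  (3,7): δ = 57.27°  ·
  (4,5): δ = 109.06°  ·
  (4,6): δ = 77.24°  ·
  (4,7): δ = 21.54°  ·
  (5,6): δ = 148.17°  ·
  (5,7): δ = 92.48°  ·
  (6,7): δ = 124.31°  ·
antipodal pairs: 2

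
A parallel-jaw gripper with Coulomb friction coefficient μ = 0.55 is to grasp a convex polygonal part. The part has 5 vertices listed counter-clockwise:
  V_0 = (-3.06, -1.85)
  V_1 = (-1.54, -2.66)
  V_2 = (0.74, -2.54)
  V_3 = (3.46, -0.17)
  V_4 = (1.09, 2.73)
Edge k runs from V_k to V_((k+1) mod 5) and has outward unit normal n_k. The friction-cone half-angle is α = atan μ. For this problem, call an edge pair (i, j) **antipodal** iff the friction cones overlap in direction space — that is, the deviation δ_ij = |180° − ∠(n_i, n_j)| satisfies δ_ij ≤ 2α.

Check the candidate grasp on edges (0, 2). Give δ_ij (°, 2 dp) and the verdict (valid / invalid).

α = atan 0.55 = 28.81°;  2α = 57.62°
edge 0: e_0 = (+1.52, -0.81);  n_0 = (-0.4703, -0.8825)
edge 2: e_2 = (+2.72, +2.37);  n_2 = (+0.6569, -0.7539)
∠(n_0, n_2) = 69.12°
δ = |180° − 69.12°| = 110.88°
110.88° > 2α = 57.62°  →  invalid

δ = 110.88°, invalid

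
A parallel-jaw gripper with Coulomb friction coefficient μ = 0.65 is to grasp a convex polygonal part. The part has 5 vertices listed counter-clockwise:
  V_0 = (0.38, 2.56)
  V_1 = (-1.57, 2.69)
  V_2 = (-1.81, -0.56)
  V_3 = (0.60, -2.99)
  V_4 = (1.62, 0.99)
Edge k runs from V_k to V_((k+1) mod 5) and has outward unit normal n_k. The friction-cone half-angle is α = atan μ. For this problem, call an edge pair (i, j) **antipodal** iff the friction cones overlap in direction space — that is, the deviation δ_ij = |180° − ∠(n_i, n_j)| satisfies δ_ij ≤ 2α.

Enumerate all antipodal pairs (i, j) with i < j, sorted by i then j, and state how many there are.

count = 5; pairs: (0,2), (1,3), (1,4), (2,3), (2,4)

α = atan 0.65 = 33.02°;  2α = 66.05°
n_0 = (+0.0665, +0.9978)
n_1 = (-0.9973, +0.0736)
n_2 = (-0.7100, -0.7042)
n_3 = (+0.9687, -0.2483)
n_4 = (+0.7848, +0.6198)
  (0,1): δ = 90.41°  ·
  (0,2): δ = 41.42°  ✓
  (0,3): δ = 79.44°  ·
  (0,4): δ = 132.12°  ·
  (1,2): δ = 131.01°  ·
  (1,3): δ = 10.15°  ✓
  (1,4): δ = 42.53°  ✓
  (2,3): δ = 59.14°  ✓
  (2,4): δ = 6.46°  ✓
  (3,4): δ = 127.32°  ·
antipodal pairs: 5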